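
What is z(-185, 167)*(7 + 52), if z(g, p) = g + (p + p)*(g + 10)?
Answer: -3459465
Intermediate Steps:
z(g, p) = g + 2*p*(10 + g) (z(g, p) = g + (2*p)*(10 + g) = g + 2*p*(10 + g))
z(-185, 167)*(7 + 52) = (-185 + 20*167 + 2*(-185)*167)*(7 + 52) = (-185 + 3340 - 61790)*59 = -58635*59 = -3459465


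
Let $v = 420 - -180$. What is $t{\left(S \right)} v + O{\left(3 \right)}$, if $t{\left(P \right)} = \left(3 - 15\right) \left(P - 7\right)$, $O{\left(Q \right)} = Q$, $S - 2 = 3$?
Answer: $14403$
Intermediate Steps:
$S = 5$ ($S = 2 + 3 = 5$)
$v = 600$ ($v = 420 + 180 = 600$)
$t{\left(P \right)} = 84 - 12 P$ ($t{\left(P \right)} = - 12 \left(-7 + P\right) = 84 - 12 P$)
$t{\left(S \right)} v + O{\left(3 \right)} = \left(84 - 60\right) 600 + 3 = 24 \cdot 600 + 3 = 14400 + 3 = 14403$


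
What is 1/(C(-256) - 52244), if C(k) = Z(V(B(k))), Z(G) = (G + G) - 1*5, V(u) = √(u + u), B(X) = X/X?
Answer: -52249/2729957993 - 2*√2/2729957993 ≈ -1.9140e-5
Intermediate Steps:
B(X) = 1
V(u) = √2*√u (V(u) = √(2*u) = √2*√u)
Z(G) = -5 + 2*G (Z(G) = 2*G - 5 = -5 + 2*G)
C(k) = -5 + 2*√2 (C(k) = -5 + 2*(√2*√1) = -5 + 2*(√2*1) = -5 + 2*√2)
1/(C(-256) - 52244) = 1/((-5 + 2*√2) - 52244) = 1/(-52249 + 2*√2)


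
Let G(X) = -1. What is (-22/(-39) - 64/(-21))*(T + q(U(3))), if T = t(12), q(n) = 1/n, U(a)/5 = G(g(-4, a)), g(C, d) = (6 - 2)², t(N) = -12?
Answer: -60146/1365 ≈ -44.063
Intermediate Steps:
g(C, d) = 16 (g(C, d) = 4² = 16)
U(a) = -5 (U(a) = 5*(-1) = -5)
T = -12
(-22/(-39) - 64/(-21))*(T + q(U(3))) = (-22/(-39) - 64/(-21))*(-12 + 1/(-5)) = (-22*(-1/39) - 64*(-1/21))*(-12 - ⅕) = (22/39 + 64/21)*(-61/5) = (986/273)*(-61/5) = -60146/1365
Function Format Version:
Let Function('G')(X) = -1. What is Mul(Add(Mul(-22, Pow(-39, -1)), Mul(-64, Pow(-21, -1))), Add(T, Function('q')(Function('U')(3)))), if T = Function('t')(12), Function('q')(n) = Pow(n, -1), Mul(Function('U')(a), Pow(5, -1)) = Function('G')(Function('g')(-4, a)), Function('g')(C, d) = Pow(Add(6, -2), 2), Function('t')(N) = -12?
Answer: Rational(-60146, 1365) ≈ -44.063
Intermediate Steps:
Function('g')(C, d) = 16 (Function('g')(C, d) = Pow(4, 2) = 16)
Function('U')(a) = -5 (Function('U')(a) = Mul(5, -1) = -5)
T = -12
Mul(Add(Mul(-22, Pow(-39, -1)), Mul(-64, Pow(-21, -1))), Add(T, Function('q')(Function('U')(3)))) = Mul(Add(Mul(-22, Pow(-39, -1)), Mul(-64, Pow(-21, -1))), Add(-12, Pow(-5, -1))) = Mul(Add(Mul(-22, Rational(-1, 39)), Mul(-64, Rational(-1, 21))), Add(-12, Rational(-1, 5))) = Mul(Add(Rational(22, 39), Rational(64, 21)), Rational(-61, 5)) = Mul(Rational(986, 273), Rational(-61, 5)) = Rational(-60146, 1365)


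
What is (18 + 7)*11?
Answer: 275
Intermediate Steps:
(18 + 7)*11 = 25*11 = 275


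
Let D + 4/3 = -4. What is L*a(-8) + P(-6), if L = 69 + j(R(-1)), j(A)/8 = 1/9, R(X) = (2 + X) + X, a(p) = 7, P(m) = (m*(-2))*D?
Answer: 3827/9 ≈ 425.22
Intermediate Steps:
D = -16/3 (D = -4/3 - 4 = -16/3 ≈ -5.3333)
P(m) = 32*m/3 (P(m) = (m*(-2))*(-16/3) = -2*m*(-16/3) = 32*m/3)
R(X) = 2 + 2*X
j(A) = 8/9
L = 629/9 (L = 69 + 8/9 = 629/9 ≈ 69.889)
L*a(-8) + P(-6) = (629/9)*7 + (32/3)*(-6) = 4403/9 - 64 = 3827/9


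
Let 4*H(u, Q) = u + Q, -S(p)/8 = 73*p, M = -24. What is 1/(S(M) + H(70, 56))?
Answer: 2/28095 ≈ 7.1187e-5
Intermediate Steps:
S(p) = -584*p
H(u, Q) = Q/4 + u/4 (H(u, Q) = (u + Q)/4 = (Q + u)/4 = Q/4 + u/4)
1/(S(M) + H(70, 56)) = 1/(-584*(-24) + ((1/4)*56 + (1/4)*70)) = 1/(14016 + (14 + 35/2)) = 1/(14016 + 63/2) = 1/(28095/2) = 2/28095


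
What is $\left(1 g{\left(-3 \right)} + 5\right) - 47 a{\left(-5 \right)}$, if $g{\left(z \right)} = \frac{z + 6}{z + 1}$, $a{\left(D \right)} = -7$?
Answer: $\frac{665}{2} \approx 332.5$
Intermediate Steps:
$g{\left(z \right)} = \frac{6 + z}{1 + z}$
$\left(1 g{\left(-3 \right)} + 5\right) - 47 a{\left(-5 \right)} = \left(1 \frac{6 - 3}{1 - 3} + 5\right) - -329 = \left(1 \frac{1}{-2} \cdot 3 + 5\right) + 329 = \left(1 \left(\left(- \frac{1}{2}\right) 3\right) + 5\right) + 329 = \left(1 \left(- \frac{3}{2}\right) + 5\right) + 329 = \left(- \frac{3}{2} + 5\right) + 329 = \frac{7}{2} + 329 = \frac{665}{2}$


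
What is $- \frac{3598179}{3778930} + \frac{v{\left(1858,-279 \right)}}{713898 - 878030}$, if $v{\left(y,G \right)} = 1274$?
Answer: $- \frac{74423834056}{77530417345} \approx -0.95993$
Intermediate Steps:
$- \frac{3598179}{3778930} + \frac{v{\left(1858,-279 \right)}}{713898 - 878030} = - \frac{3598179}{3778930} + \frac{1274}{713898 - 878030} = \left(-3598179\right) \frac{1}{3778930} + \frac{1274}{713898 - 878030} = - \frac{3598179}{3778930} + \frac{1274}{-164132} = - \frac{3598179}{3778930} + 1274 \left(- \frac{1}{164132}\right) = - \frac{3598179}{3778930} - \frac{637}{82066} = - \frac{74423834056}{77530417345}$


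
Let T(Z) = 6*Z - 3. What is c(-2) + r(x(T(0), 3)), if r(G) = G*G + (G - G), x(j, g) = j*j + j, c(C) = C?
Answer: 34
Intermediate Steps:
T(Z) = -3 + 6*Z
x(j, g) = j + j² (x(j, g) = j² + j = j + j²)
r(G) = G² (r(G) = G² + 0 = G²)
c(-2) + r(x(T(0), 3)) = -2 + ((-3 + 6*0)*(1 + (-3 + 6*0)))² = -2 + ((-3 + 0)*(1 + (-3 + 0)))² = -2 + (-3*(1 - 3))² = -2 + (-3*(-2))² = -2 + 6² = -2 + 36 = 34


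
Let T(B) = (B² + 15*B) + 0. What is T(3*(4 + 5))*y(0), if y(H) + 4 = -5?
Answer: -10206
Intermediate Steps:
T(B) = B² + 15*B
y(H) = -9 (y(H) = -4 - 5 = -9)
T(3*(4 + 5))*y(0) = ((3*(4 + 5))*(15 + 3*(4 + 5)))*(-9) = ((3*9)*(15 + 3*9))*(-9) = (27*(15 + 27))*(-9) = (27*42)*(-9) = 1134*(-9) = -10206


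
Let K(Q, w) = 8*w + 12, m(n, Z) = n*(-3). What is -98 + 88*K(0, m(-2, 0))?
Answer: 5182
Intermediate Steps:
m(n, Z) = -3*n
K(Q, w) = 12 + 8*w
-98 + 88*K(0, m(-2, 0)) = -98 + 88*(12 + 8*(-3*(-2))) = -98 + 88*(12 + 8*6) = -98 + 88*(12 + 48) = -98 + 88*60 = -98 + 5280 = 5182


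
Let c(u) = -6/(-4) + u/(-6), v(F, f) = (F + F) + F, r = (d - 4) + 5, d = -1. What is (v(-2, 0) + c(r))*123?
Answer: -1107/2 ≈ -553.50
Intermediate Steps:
r = 0 (r = (-1 - 4) + 5 = -5 + 5 = 0)
v(F, f) = 3*F (v(F, f) = 2*F + F = 3*F)
c(u) = 3/2 - u/6 (c(u) = -6*(-¼) + u*(-⅙) = 3/2 - u/6)
(v(-2, 0) + c(r))*123 = (3*(-2) + (3/2 - ⅙*0))*123 = (-6 + (3/2 + 0))*123 = (-6 + 3/2)*123 = -9/2*123 = -1107/2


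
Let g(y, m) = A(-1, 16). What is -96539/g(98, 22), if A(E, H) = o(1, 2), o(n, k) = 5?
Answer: -96539/5 ≈ -19308.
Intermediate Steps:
A(E, H) = 5
g(y, m) = 5
-96539/g(98, 22) = -96539/5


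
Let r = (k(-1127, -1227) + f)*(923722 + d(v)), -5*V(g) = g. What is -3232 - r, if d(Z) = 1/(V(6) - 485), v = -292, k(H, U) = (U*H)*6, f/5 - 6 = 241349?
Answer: -21341316324452565/2431 ≈ -8.7788e+12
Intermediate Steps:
f = 1206775 (f = 30 + 5*241349 = 30 + 1206745 = 1206775)
V(g) = -g/5
k(H, U) = 6*H*U (k(H, U) = (H*U)*6 = 6*H*U)
d(Z) = -5/2431 (d(Z) = 1/(-⅕*6 - 485) = 1/(-6/5 - 485) = 1/(-2431/5) = -5/2431)
r = 21341316316595573/2431 (r = (6*(-1127)*(-1227) + 1206775)*(923722 - 5/2431) = (8296974 + 1206775)*(2245568177/2431) = 9503749*(2245568177/2431) = 21341316316595573/2431 ≈ 8.7788e+12)
-3232 - r = -3232 - 1*21341316316595573/2431 = -3232 - 21341316316595573/2431 = -21341316324452565/2431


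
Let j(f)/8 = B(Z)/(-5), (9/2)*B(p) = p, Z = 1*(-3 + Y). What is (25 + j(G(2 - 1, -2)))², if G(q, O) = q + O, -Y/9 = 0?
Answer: 152881/225 ≈ 679.47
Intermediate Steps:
Y = 0 (Y = -9*0 = 0)
G(q, O) = O + q
Z = -3 (Z = 1*(-3 + 0) = 1*(-3) = -3)
B(p) = 2*p/9
j(f) = 16/15 (j(f) = 8*(((2/9)*(-3))/(-5)) = 8*(-⅔*(-⅕)) = 8*(2/15) = 16/15)
(25 + j(G(2 - 1, -2)))² = (25 + 16/15)² = (391/15)² = 152881/225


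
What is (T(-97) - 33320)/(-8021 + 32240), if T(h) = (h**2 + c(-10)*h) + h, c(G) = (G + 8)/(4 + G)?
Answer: -72121/72657 ≈ -0.99262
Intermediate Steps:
c(G) = (8 + G)/(4 + G)
T(h) = h**2 + 4*h/3 (T(h) = (h**2 + ((8 - 10)/(4 - 10))*h) + h = (h**2 + (-2/(-6))*h) + h = (h**2 + (-1/6*(-2))*h) + h = (h**2 + h/3) + h = h**2 + 4*h/3)
(T(-97) - 33320)/(-8021 + 32240) = ((1/3)*(-97)*(4 + 3*(-97)) - 33320)/(-8021 + 32240) = ((1/3)*(-97)*(4 - 291) - 33320)/24219 = ((1/3)*(-97)*(-287) - 33320)*(1/24219) = (27839/3 - 33320)*(1/24219) = -72121/3*1/24219 = -72121/72657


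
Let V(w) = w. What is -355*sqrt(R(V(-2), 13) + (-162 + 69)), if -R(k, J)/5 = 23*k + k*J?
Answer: -355*sqrt(267) ≈ -5800.8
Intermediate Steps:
R(k, J) = -115*k - 5*J*k (R(k, J) = -5*(23*k + k*J) = -5*(23*k + J*k) = -115*k - 5*J*k)
-355*sqrt(R(V(-2), 13) + (-162 + 69)) = -355*sqrt(-5*(-2)*(23 + 13) + (-162 + 69)) = -355*sqrt(-5*(-2)*36 - 93) = -355*sqrt(360 - 93) = -355*sqrt(267)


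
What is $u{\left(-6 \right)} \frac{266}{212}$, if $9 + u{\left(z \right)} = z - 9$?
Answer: $- \frac{1596}{53} \approx -30.113$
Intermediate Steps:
$u{\left(z \right)} = -18 + z$ ($u{\left(z \right)} = -9 + \left(z - 9\right) = -9 + \left(-9 + z\right) = -18 + z$)
$u{\left(-6 \right)} \frac{266}{212} = \left(-18 - 6\right) \frac{266}{212} = - 24 \cdot 266 \cdot \frac{1}{212} = \left(-24\right) \frac{133}{106} = - \frac{1596}{53}$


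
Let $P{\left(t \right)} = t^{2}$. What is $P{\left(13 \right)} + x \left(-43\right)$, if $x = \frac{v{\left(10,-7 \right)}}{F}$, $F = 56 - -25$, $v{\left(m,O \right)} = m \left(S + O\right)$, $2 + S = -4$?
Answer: $\frac{19279}{81} \approx 238.01$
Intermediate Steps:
$S = -6$ ($S = -2 - 4 = -6$)
$v{\left(m,O \right)} = m \left(-6 + O\right)$
$F = 81$ ($F = 56 + 25 = 81$)
$x = - \frac{130}{81}$ ($x = \frac{10 \left(-6 - 7\right)}{81} = 10 \left(-13\right) \frac{1}{81} = \left(-130\right) \frac{1}{81} = - \frac{130}{81} \approx -1.6049$)
$P{\left(13 \right)} + x \left(-43\right) = 13^{2} - - \frac{5590}{81} = 169 + \frac{5590}{81} = \frac{19279}{81}$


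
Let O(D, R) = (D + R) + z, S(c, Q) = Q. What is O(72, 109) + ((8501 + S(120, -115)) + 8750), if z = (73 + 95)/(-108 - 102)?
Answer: 86581/5 ≈ 17316.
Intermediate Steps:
z = -4/5 (z = 168/(-210) = 168*(-1/210) = -4/5 ≈ -0.80000)
O(D, R) = -4/5 + D + R (O(D, R) = (D + R) - 4/5 = -4/5 + D + R)
O(72, 109) + ((8501 + S(120, -115)) + 8750) = (-4/5 + 72 + 109) + ((8501 - 115) + 8750) = 901/5 + (8386 + 8750) = 901/5 + 17136 = 86581/5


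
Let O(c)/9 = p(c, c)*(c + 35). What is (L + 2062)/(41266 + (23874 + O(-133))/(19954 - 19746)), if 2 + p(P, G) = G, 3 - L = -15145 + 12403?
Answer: 62491/545392 ≈ 0.11458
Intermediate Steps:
L = 2745 (L = 3 - (-15145 + 12403) = 3 - 1*(-2742) = 3 + 2742 = 2745)
p(P, G) = -2 + G
O(c) = 9*(-2 + c)*(35 + c) (O(c) = 9*((-2 + c)*(c + 35)) = 9*((-2 + c)*(35 + c)) = 9*(-2 + c)*(35 + c))
(L + 2062)/(41266 + (23874 + O(-133))/(19954 - 19746)) = (2745 + 2062)/(41266 + (23874 + 9*(-2 - 133)*(35 - 133))/(19954 - 19746)) = 4807/(41266 + (23874 + 9*(-135)*(-98))/208) = 4807/(41266 + (23874 + 119070)*(1/208)) = 4807/(41266 + 142944*(1/208)) = 4807/(41266 + 8934/13) = 4807/(545392/13) = 4807*(13/545392) = 62491/545392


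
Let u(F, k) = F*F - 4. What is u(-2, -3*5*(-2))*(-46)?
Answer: 0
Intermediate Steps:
u(F, k) = -4 + F**2 (u(F, k) = F**2 - 4 = -4 + F**2)
u(-2, -3*5*(-2))*(-46) = (-4 + (-2)**2)*(-46) = (-4 + 4)*(-46) = 0*(-46) = 0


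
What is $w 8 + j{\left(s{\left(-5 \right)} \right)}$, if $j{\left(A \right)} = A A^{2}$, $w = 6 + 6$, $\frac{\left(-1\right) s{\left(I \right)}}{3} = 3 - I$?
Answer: $-13728$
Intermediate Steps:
$s{\left(I \right)} = -9 + 3 I$ ($s{\left(I \right)} = - 3 \left(3 - I\right) = -9 + 3 I$)
$w = 12$
$j{\left(A \right)} = A^{3}$
$w 8 + j{\left(s{\left(-5 \right)} \right)} = 12 \cdot 8 + \left(-9 + 3 \left(-5\right)\right)^{3} = 96 + \left(-9 - 15\right)^{3} = 96 + \left(-24\right)^{3} = 96 - 13824 = -13728$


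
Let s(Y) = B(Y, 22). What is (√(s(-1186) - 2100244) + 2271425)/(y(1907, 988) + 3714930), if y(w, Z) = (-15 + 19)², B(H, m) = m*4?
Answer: 2271425/3714946 + I*√525039/1857473 ≈ 0.61143 + 0.0003901*I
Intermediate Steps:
B(H, m) = 4*m
s(Y) = 88 (s(Y) = 4*22 = 88)
y(w, Z) = 16 (y(w, Z) = 4² = 16)
(√(s(-1186) - 2100244) + 2271425)/(y(1907, 988) + 3714930) = (√(88 - 2100244) + 2271425)/(16 + 3714930) = (√(-2100156) + 2271425)/3714946 = (2*I*√525039 + 2271425)*(1/3714946) = (2271425 + 2*I*√525039)*(1/3714946) = 2271425/3714946 + I*√525039/1857473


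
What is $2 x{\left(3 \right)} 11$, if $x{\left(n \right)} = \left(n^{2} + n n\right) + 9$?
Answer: $594$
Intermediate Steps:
$x{\left(n \right)} = 9 + 2 n^{2}$ ($x{\left(n \right)} = \left(n^{2} + n^{2}\right) + 9 = 2 n^{2} + 9 = 9 + 2 n^{2}$)
$2 x{\left(3 \right)} 11 = 2 \left(9 + 2 \cdot 3^{2}\right) 11 = 2 \left(9 + 2 \cdot 9\right) 11 = 2 \left(9 + 18\right) 11 = 2 \cdot 27 \cdot 11 = 54 \cdot 11 = 594$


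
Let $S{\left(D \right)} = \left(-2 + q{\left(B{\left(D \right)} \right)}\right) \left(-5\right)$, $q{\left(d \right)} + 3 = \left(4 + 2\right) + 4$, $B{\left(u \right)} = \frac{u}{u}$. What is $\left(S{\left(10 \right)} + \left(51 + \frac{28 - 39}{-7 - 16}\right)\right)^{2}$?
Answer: $\frac{370881}{529} \approx 701.1$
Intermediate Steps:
$B{\left(u \right)} = 1$
$q{\left(d \right)} = 7$ ($q{\left(d \right)} = -3 + \left(\left(4 + 2\right) + 4\right) = -3 + \left(6 + 4\right) = -3 + 10 = 7$)
$S{\left(D \right)} = -25$ ($S{\left(D \right)} = \left(-2 + 7\right) \left(-5\right) = 5 \left(-5\right) = -25$)
$\left(S{\left(10 \right)} + \left(51 + \frac{28 - 39}{-7 - 16}\right)\right)^{2} = \left(-25 + \left(51 + \frac{28 - 39}{-7 - 16}\right)\right)^{2} = \left(-25 + \left(51 - \frac{11}{-23}\right)\right)^{2} = \left(-25 + \left(51 - - \frac{11}{23}\right)\right)^{2} = \left(-25 + \left(51 + \frac{11}{23}\right)\right)^{2} = \left(-25 + \frac{1184}{23}\right)^{2} = \left(\frac{609}{23}\right)^{2} = \frac{370881}{529}$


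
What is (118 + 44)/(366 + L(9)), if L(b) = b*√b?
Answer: 54/131 ≈ 0.41221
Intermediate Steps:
L(b) = b^(3/2)
(118 + 44)/(366 + L(9)) = (118 + 44)/(366 + 9^(3/2)) = 162/(366 + 27) = 162/393 = 162*(1/393) = 54/131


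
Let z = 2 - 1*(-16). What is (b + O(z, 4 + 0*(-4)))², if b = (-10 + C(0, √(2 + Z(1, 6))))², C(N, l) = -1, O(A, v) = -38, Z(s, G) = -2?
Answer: 6889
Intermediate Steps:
z = 18 (z = 2 + 16 = 18)
b = 121 (b = (-10 - 1)² = (-11)² = 121)
(b + O(z, 4 + 0*(-4)))² = (121 - 38)² = 83² = 6889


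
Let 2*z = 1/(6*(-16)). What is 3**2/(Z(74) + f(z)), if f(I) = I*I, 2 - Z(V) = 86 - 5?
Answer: -331776/2912255 ≈ -0.11392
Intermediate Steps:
Z(V) = -79 (Z(V) = 2 - (86 - 5) = 2 - 1*81 = 2 - 81 = -79)
z = -1/192 (z = 1/(2*((6*(-16)))) = (1/2)/(-96) = (1/2)*(-1/96) = -1/192 ≈ -0.0052083)
f(I) = I**2
3**2/(Z(74) + f(z)) = 3**2/(-79 + (-1/192)**2) = 9/(-79 + 1/36864) = 9/(-2912255/36864) = 9*(-36864/2912255) = -331776/2912255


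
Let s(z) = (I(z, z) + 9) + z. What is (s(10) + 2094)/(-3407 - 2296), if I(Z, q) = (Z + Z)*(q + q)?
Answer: -2513/5703 ≈ -0.44065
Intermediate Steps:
I(Z, q) = 4*Z*q (I(Z, q) = (2*Z)*(2*q) = 4*Z*q)
s(z) = 9 + z + 4*z² (s(z) = (4*z*z + 9) + z = (4*z² + 9) + z = (9 + 4*z²) + z = 9 + z + 4*z²)
(s(10) + 2094)/(-3407 - 2296) = ((9 + 10 + 4*10²) + 2094)/(-3407 - 2296) = ((9 + 10 + 4*100) + 2094)/(-5703) = ((9 + 10 + 400) + 2094)*(-1/5703) = (419 + 2094)*(-1/5703) = 2513*(-1/5703) = -2513/5703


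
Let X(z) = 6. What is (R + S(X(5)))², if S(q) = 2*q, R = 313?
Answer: 105625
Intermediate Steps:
(R + S(X(5)))² = (313 + 2*6)² = (313 + 12)² = 325² = 105625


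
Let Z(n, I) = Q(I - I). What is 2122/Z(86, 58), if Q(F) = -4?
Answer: -1061/2 ≈ -530.50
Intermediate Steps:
Z(n, I) = -4
2122/Z(86, 58) = 2122/(-4) = 2122*(-¼) = -1061/2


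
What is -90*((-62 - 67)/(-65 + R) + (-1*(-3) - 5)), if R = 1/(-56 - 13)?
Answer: 3195/2243 ≈ 1.4244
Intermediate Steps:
R = -1/69 (R = 1/(-69) = -1/69 ≈ -0.014493)
-90*((-62 - 67)/(-65 + R) + (-1*(-3) - 5)) = -90*((-62 - 67)/(-65 - 1/69) + (-1*(-3) - 5)) = -90*(-129/(-4486/69) + (3 - 5)) = -90*(-129*(-69/4486) - 2) = -90*(8901/4486 - 2) = -90*(-71/4486) = 3195/2243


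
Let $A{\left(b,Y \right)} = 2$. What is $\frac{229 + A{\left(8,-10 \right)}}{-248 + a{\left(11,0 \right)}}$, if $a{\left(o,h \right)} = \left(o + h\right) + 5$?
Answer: $- \frac{231}{232} \approx -0.99569$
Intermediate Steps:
$a{\left(o,h \right)} = 5 + h + o$ ($a{\left(o,h \right)} = \left(h + o\right) + 5 = 5 + h + o$)
$\frac{229 + A{\left(8,-10 \right)}}{-248 + a{\left(11,0 \right)}} = \frac{229 + 2}{-248 + \left(5 + 0 + 11\right)} = \frac{231}{-248 + 16} = \frac{231}{-232} = 231 \left(- \frac{1}{232}\right) = - \frac{231}{232}$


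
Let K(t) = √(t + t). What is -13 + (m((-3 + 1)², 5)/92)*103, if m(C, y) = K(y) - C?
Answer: -402/23 + 103*√10/92 ≈ -13.938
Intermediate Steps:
K(t) = √2*√t (K(t) = √(2*t) = √2*√t)
m(C, y) = -C + √2*√y (m(C, y) = √2*√y - C = -C + √2*√y)
-13 + (m((-3 + 1)², 5)/92)*103 = -13 + ((-(-3 + 1)² + √2*√5)/92)*103 = -13 + ((-1*(-2)² + √10)*(1/92))*103 = -13 + ((-1*4 + √10)*(1/92))*103 = -13 + ((-4 + √10)*(1/92))*103 = -13 + (-1/23 + √10/92)*103 = -13 + (-103/23 + 103*√10/92) = -402/23 + 103*√10/92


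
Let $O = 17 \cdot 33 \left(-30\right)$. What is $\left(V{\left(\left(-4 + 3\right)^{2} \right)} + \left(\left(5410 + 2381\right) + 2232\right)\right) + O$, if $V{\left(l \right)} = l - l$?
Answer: $-6807$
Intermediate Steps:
$V{\left(l \right)} = 0$
$O = -16830$ ($O = 561 \left(-30\right) = -16830$)
$\left(V{\left(\left(-4 + 3\right)^{2} \right)} + \left(\left(5410 + 2381\right) + 2232\right)\right) + O = \left(0 + \left(\left(5410 + 2381\right) + 2232\right)\right) - 16830 = \left(0 + \left(7791 + 2232\right)\right) - 16830 = \left(0 + 10023\right) - 16830 = 10023 - 16830 = -6807$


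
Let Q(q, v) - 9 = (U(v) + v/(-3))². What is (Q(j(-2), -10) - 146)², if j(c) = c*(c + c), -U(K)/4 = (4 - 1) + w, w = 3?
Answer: 6817321/81 ≈ 84165.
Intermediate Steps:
U(K) = -24 (U(K) = -4*((4 - 1) + 3) = -4*(3 + 3) = -4*6 = -24)
j(c) = 2*c² (j(c) = c*(2*c) = 2*c²)
Q(q, v) = 9 + (-24 - v/3)² (Q(q, v) = 9 + (-24 + v/(-3))² = 9 + (-24 + v*(-⅓))² = 9 + (-24 - v/3)²)
(Q(j(-2), -10) - 146)² = ((9 + (72 - 10)²/9) - 146)² = ((9 + (⅑)*62²) - 146)² = ((9 + (⅑)*3844) - 146)² = ((9 + 3844/9) - 146)² = (3925/9 - 146)² = (2611/9)² = 6817321/81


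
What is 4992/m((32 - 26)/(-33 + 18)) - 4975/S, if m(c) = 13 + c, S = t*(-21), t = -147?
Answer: 1218065/3087 ≈ 394.58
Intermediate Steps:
S = 3087 (S = -147*(-21) = 3087)
4992/m((32 - 26)/(-33 + 18)) - 4975/S = 4992/(13 + (32 - 26)/(-33 + 18)) - 4975/3087 = 4992/(13 + 6/(-15)) - 4975*1/3087 = 4992/(13 + 6*(-1/15)) - 4975/3087 = 4992/(13 - 2/5) - 4975/3087 = 4992/(63/5) - 4975/3087 = 4992*(5/63) - 4975/3087 = 8320/21 - 4975/3087 = 1218065/3087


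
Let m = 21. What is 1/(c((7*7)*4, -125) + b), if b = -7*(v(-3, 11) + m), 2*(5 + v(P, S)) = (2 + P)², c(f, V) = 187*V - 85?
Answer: -2/47151 ≈ -4.2417e-5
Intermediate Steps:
c(f, V) = -85 + 187*V
v(P, S) = -5 + (2 + P)²/2
b = -231/2 (b = -7*((-5 + (2 - 3)²/2) + 21) = -7*((-5 + (½)*(-1)²) + 21) = -7*((-5 + (½)*1) + 21) = -7*((-5 + ½) + 21) = -7*(-9/2 + 21) = -7*33/2 = -231/2 ≈ -115.50)
1/(c((7*7)*4, -125) + b) = 1/((-85 + 187*(-125)) - 231/2) = 1/((-85 - 23375) - 231/2) = 1/(-23460 - 231/2) = 1/(-47151/2) = -2/47151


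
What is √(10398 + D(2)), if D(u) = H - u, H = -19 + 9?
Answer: 3*√1154 ≈ 101.91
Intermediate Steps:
H = -10
D(u) = -10 - u
√(10398 + D(2)) = √(10398 + (-10 - 1*2)) = √(10398 + (-10 - 2)) = √(10398 - 12) = √10386 = 3*√1154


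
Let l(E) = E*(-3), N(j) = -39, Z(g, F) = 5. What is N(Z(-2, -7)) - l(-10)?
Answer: -69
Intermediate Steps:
l(E) = -3*E
N(Z(-2, -7)) - l(-10) = -39 - (-3)*(-10) = -39 - 1*30 = -39 - 30 = -69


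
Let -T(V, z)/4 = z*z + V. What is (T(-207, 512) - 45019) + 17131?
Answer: -1075636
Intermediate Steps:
T(V, z) = -4*V - 4*z² (T(V, z) = -4*(z*z + V) = -4*(z² + V) = -4*(V + z²) = -4*V - 4*z²)
(T(-207, 512) - 45019) + 17131 = ((-4*(-207) - 4*512²) - 45019) + 17131 = ((828 - 4*262144) - 45019) + 17131 = ((828 - 1048576) - 45019) + 17131 = (-1047748 - 45019) + 17131 = -1092767 + 17131 = -1075636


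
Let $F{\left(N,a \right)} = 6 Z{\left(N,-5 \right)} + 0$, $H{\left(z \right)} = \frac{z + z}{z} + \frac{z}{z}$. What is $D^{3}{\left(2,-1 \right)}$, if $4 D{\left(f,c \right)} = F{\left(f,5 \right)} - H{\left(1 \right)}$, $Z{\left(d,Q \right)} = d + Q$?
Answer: $- \frac{9261}{64} \approx -144.7$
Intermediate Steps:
$H{\left(z \right)} = 3$ ($H{\left(z \right)} = \frac{2 z}{z} + 1 = 2 + 1 = 3$)
$Z{\left(d,Q \right)} = Q + d$
$F{\left(N,a \right)} = -30 + 6 N$ ($F{\left(N,a \right)} = 6 \left(-5 + N\right) + 0 = \left(-30 + 6 N\right) + 0 = -30 + 6 N$)
$D{\left(f,c \right)} = - \frac{33}{4} + \frac{3 f}{2}$ ($D{\left(f,c \right)} = \frac{\left(-30 + 6 f\right) - 3}{4} = \frac{-33 + 6 f}{4} = - \frac{33}{4} + \frac{3 f}{2}$)
$D^{3}{\left(2,-1 \right)} = \left(- \frac{33}{4} + \frac{3}{2} \cdot 2\right)^{3} = \left(- \frac{33}{4} + 3\right)^{3} = \left(- \frac{21}{4}\right)^{3} = - \frac{9261}{64}$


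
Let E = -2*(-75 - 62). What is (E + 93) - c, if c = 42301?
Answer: -41934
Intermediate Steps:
E = 274 (E = -2*(-137) = 274)
(E + 93) - c = (274 + 93) - 1*42301 = 367 - 42301 = -41934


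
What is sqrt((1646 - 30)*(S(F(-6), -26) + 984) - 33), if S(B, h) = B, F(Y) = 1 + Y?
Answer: sqrt(1582031) ≈ 1257.8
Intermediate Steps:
sqrt((1646 - 30)*(S(F(-6), -26) + 984) - 33) = sqrt((1646 - 30)*((1 - 6) + 984) - 33) = sqrt(1616*(-5 + 984) - 33) = sqrt(1616*979 - 33) = sqrt(1582064 - 33) = sqrt(1582031)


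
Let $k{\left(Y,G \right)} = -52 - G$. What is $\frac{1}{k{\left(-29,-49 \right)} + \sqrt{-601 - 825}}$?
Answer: $- \frac{3}{1435} - \frac{i \sqrt{1426}}{1435} \approx -0.0020906 - 0.026315 i$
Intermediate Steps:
$\frac{1}{k{\left(-29,-49 \right)} + \sqrt{-601 - 825}} = \frac{1}{\left(-52 - -49\right) + \sqrt{-601 - 825}} = \frac{1}{\left(-52 + 49\right) + \sqrt{-1426}} = \frac{1}{-3 + i \sqrt{1426}}$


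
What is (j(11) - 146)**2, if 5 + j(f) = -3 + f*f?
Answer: 1089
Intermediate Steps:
j(f) = -8 + f**2 (j(f) = -5 + (-3 + f*f) = -5 + (-3 + f**2) = -8 + f**2)
(j(11) - 146)**2 = ((-8 + 11**2) - 146)**2 = ((-8 + 121) - 146)**2 = (113 - 146)**2 = (-33)**2 = 1089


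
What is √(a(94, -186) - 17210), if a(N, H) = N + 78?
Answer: I*√17038 ≈ 130.53*I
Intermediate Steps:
a(N, H) = 78 + N
√(a(94, -186) - 17210) = √((78 + 94) - 17210) = √(172 - 17210) = √(-17038) = I*√17038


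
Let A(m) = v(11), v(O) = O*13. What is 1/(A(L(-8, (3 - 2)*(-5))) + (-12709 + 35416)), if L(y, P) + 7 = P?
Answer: 1/22850 ≈ 4.3764e-5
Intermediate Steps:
L(y, P) = -7 + P
v(O) = 13*O
A(m) = 143 (A(m) = 13*11 = 143)
1/(A(L(-8, (3 - 2)*(-5))) + (-12709 + 35416)) = 1/(143 + (-12709 + 35416)) = 1/(143 + 22707) = 1/22850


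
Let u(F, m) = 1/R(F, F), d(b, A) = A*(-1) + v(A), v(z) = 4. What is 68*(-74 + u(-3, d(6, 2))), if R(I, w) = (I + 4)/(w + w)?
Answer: -5440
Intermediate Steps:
R(I, w) = (4 + I)/(2*w) (R(I, w) = (4 + I)/((2*w)) = (4 + I)*(1/(2*w)) = (4 + I)/(2*w))
d(b, A) = 4 - A (d(b, A) = A*(-1) + 4 = -A + 4 = 4 - A)
u(F, m) = 2*F/(4 + F) (u(F, m) = 1/((4 + F)/(2*F)) = 2*F/(4 + F))
68*(-74 + u(-3, d(6, 2))) = 68*(-74 + 2*(-3)/(4 - 3)) = 68*(-74 + 2*(-3)/1) = 68*(-74 + 2*(-3)*1) = 68*(-74 - 6) = 68*(-80) = -5440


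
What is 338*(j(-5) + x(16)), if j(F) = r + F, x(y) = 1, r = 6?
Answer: 676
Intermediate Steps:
j(F) = 6 + F
338*(j(-5) + x(16)) = 338*((6 - 5) + 1) = 338*(1 + 1) = 338*2 = 676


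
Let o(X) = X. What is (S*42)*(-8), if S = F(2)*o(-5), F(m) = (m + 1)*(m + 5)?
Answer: 35280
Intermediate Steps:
F(m) = (1 + m)*(5 + m)
S = -105 (S = (5 + 2² + 6*2)*(-5) = (5 + 4 + 12)*(-5) = 21*(-5) = -105)
(S*42)*(-8) = -105*42*(-8) = -4410*(-8) = 35280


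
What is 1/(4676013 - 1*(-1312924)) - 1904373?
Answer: -11405169921500/5988937 ≈ -1.9044e+6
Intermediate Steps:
1/(4676013 - 1*(-1312924)) - 1904373 = 1/(4676013 + 1312924) - 1904373 = 1/5988937 - 1904373 = -11405169921500/5988937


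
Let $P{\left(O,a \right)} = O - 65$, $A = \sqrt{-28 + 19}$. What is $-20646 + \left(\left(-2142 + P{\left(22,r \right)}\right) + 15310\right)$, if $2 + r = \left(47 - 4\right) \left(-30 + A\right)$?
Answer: $-7521$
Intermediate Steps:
$A = 3 i$ ($A = \sqrt{-9} = 3 i \approx 3.0 i$)
$r = -1292 + 129 i$ ($r = -2 + \left(47 - 4\right) \left(-30 + 3 i\right) = -2 + 43 \left(-30 + 3 i\right) = -2 - \left(1290 - 129 i\right) = -1292 + 129 i \approx -1292.0 + 129.0 i$)
$P{\left(O,a \right)} = -65 + O$ ($P{\left(O,a \right)} = O - 65 = -65 + O$)
$-20646 + \left(\left(-2142 + P{\left(22,r \right)}\right) + 15310\right) = -20646 + \left(\left(-2142 + \left(-65 + 22\right)\right) + 15310\right) = -20646 + \left(\left(-2142 - 43\right) + 15310\right) = -20646 + \left(-2185 + 15310\right) = -20646 + 13125 = -7521$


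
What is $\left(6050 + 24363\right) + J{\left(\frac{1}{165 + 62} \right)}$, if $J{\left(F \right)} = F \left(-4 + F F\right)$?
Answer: $\frac{355743179164}{11697083} \approx 30413.0$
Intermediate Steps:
$J{\left(F \right)} = F \left(-4 + F^{2}\right)$
$\left(6050 + 24363\right) + J{\left(\frac{1}{165 + 62} \right)} = \left(6050 + 24363\right) + \frac{-4 + \left(\frac{1}{165 + 62}\right)^{2}}{165 + 62} = 30413 + \frac{-4 + \left(\frac{1}{227}\right)^{2}}{227} = 30413 + \frac{-4 + \frac{1}{51529}}{227} = 30413 + \frac{1}{227} \left(- \frac{206115}{51529}\right) = 30413 - \frac{206115}{11697083} = \frac{355743179164}{11697083}$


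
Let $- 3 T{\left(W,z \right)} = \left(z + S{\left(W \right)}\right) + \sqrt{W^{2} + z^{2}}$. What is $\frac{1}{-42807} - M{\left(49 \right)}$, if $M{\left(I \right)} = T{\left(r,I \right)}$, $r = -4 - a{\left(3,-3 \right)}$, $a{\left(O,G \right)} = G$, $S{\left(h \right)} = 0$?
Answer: $\frac{233060}{14269} + \frac{\sqrt{2402}}{3} \approx 32.67$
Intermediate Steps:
$r = -1$ ($r = -4 - -3 = -4 + 3 = -1$)
$T{\left(W,z \right)} = - \frac{z}{3} - \frac{\sqrt{W^{2} + z^{2}}}{3}$ ($T{\left(W,z \right)} = - \frac{\left(z + 0\right) + \sqrt{W^{2} + z^{2}}}{3} = - \frac{z + \sqrt{W^{2} + z^{2}}}{3} = - \frac{z}{3} - \frac{\sqrt{W^{2} + z^{2}}}{3}$)
$M{\left(I \right)} = - \frac{I}{3} - \frac{\sqrt{1 + I^{2}}}{3}$ ($M{\left(I \right)} = - \frac{I}{3} - \frac{\sqrt{\left(-1\right)^{2} + I^{2}}}{3} = - \frac{I}{3} - \frac{\sqrt{1 + I^{2}}}{3}$)
$\frac{1}{-42807} - M{\left(49 \right)} = \frac{1}{-42807} - \left(\left(- \frac{1}{3}\right) 49 - \frac{\sqrt{1 + 49^{2}}}{3}\right) = - \frac{1}{42807} - \left(- \frac{49}{3} - \frac{\sqrt{1 + 2401}}{3}\right) = - \frac{1}{42807} - \left(- \frac{49}{3} - \frac{\sqrt{2402}}{3}\right) = - \frac{1}{42807} + \left(\frac{49}{3} + \frac{\sqrt{2402}}{3}\right) = \frac{233060}{14269} + \frac{\sqrt{2402}}{3}$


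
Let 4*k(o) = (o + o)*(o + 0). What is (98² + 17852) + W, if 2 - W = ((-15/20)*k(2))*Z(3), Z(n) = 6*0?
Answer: 27458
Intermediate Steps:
k(o) = o²/2 (k(o) = ((o + o)*(o + 0))/4 = ((2*o)*o)/4 = (2*o²)/4 = o²/2)
Z(n) = 0
W = 2 (W = 2 - (-15/20)*((½)*2²)*0 = 2 - (-15*1/20)*((½)*4)*0 = 2 - (-¾*2)*0 = 2 - (-3)*0/2 = 2 - 1*0 = 2 + 0 = 2)
(98² + 17852) + W = (98² + 17852) + 2 = (9604 + 17852) + 2 = 27456 + 2 = 27458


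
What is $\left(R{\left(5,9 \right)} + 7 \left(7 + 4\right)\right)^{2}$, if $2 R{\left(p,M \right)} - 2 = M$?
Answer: $\frac{27225}{4} \approx 6806.3$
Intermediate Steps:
$R{\left(p,M \right)} = 1 + \frac{M}{2}$
$\left(R{\left(5,9 \right)} + 7 \left(7 + 4\right)\right)^{2} = \left(\left(1 + \frac{1}{2} \cdot 9\right) + 7 \left(7 + 4\right)\right)^{2} = \left(\left(1 + \frac{9}{2}\right) + 7 \cdot 11\right)^{2} = \left(\frac{11}{2} + 77\right)^{2} = \left(\frac{165}{2}\right)^{2} = \frac{27225}{4}$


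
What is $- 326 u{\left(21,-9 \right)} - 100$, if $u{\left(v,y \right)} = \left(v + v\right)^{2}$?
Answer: $-575164$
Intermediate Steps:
$u{\left(v,y \right)} = 4 v^{2}$ ($u{\left(v,y \right)} = \left(2 v\right)^{2} = 4 v^{2}$)
$- 326 u{\left(21,-9 \right)} - 100 = - 326 \cdot 4 \cdot 21^{2} - 100 = - 326 \cdot 4 \cdot 441 - 100 = \left(-326\right) 1764 - 100 = -575064 - 100 = -575164$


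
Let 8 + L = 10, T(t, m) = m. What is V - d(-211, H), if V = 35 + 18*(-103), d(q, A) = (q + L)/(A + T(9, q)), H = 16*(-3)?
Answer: -471330/259 ≈ -1819.8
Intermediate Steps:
H = -48
L = 2 (L = -8 + 10 = 2)
d(q, A) = (2 + q)/(A + q) (d(q, A) = (q + 2)/(A + q) = (2 + q)/(A + q))
V = -1819 (V = 35 - 1854 = -1819)
V - d(-211, H) = -1819 - (2 - 211)/(-48 - 211) = -1819 - (-209)/(-259) = -1819 - (-1)*(-209)/259 = -1819 - 1*209/259 = -1819 - 209/259 = -471330/259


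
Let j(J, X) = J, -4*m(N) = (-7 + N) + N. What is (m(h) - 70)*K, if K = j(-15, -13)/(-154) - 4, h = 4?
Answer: 168881/616 ≈ 274.16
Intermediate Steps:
m(N) = 7/4 - N/2 (m(N) = -((-7 + N) + N)/4 = -(-7 + 2*N)/4 = 7/4 - N/2)
K = -601/154 (K = -15/(-154) - 4 = -15*(-1/154) - 4 = 15/154 - 4 = -601/154 ≈ -3.9026)
(m(h) - 70)*K = ((7/4 - ½*4) - 70)*(-601/154) = ((7/4 - 2) - 70)*(-601/154) = (-¼ - 70)*(-601/154) = -281/4*(-601/154) = 168881/616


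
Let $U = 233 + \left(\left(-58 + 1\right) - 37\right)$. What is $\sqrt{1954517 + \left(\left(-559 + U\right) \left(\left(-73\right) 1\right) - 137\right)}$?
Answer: $12 \sqrt{13785} \approx 1408.9$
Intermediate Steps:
$U = 139$ ($U = 233 - 94 = 139$)
$\sqrt{1954517 + \left(\left(-559 + U\right) \left(\left(-73\right) 1\right) - 137\right)} = \sqrt{1954517 - \left(137 - \left(-559 + 139\right) \left(\left(-73\right) 1\right)\right)} = \sqrt{1954517 - -30523} = \sqrt{1954517 + \left(30660 - 137\right)} = \sqrt{1954517 + 30523} = \sqrt{1985040} = 12 \sqrt{13785}$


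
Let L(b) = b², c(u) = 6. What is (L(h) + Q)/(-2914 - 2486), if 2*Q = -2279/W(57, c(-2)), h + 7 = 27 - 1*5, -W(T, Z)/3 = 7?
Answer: -11729/226800 ≈ -0.051715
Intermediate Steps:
W(T, Z) = -21 (W(T, Z) = -3*7 = -21)
h = 15 (h = -7 + (27 - 1*5) = -7 + (27 - 5) = -7 + 22 = 15)
Q = 2279/42 (Q = (-2279/(-21))/2 = (-2279*(-1/21))/2 = (½)*(2279/21) = 2279/42 ≈ 54.262)
(L(h) + Q)/(-2914 - 2486) = (15² + 2279/42)/(-2914 - 2486) = (225 + 2279/42)/(-5400) = (11729/42)*(-1/5400) = -11729/226800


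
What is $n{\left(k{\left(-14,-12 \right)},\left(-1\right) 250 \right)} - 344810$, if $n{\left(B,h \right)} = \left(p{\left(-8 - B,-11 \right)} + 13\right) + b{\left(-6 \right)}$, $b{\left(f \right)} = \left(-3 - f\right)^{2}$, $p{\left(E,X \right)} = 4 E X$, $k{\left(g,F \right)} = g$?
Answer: $-345052$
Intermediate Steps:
$p{\left(E,X \right)} = 4 E X$
$n{\left(B,h \right)} = 374 + 44 B$ ($n{\left(B,h \right)} = \left(4 \left(-8 - B\right) \left(-11\right) + 13\right) + \left(3 - 6\right)^{2} = \left(\left(352 + 44 B\right) + 13\right) + \left(-3\right)^{2} = \left(365 + 44 B\right) + 9 = 374 + 44 B$)
$n{\left(k{\left(-14,-12 \right)},\left(-1\right) 250 \right)} - 344810 = \left(374 + 44 \left(-14\right)\right) - 344810 = \left(374 - 616\right) - 344810 = -242 - 344810 = -345052$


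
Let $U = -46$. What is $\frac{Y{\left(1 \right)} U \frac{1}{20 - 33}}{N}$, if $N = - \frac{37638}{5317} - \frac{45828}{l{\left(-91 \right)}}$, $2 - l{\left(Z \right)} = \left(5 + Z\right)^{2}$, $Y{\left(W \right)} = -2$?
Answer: $\frac{34777679}{4328487} \approx 8.0346$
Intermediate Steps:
$l{\left(Z \right)} = 2 - \left(5 + Z\right)^{2}$
$N = - \frac{17313948}{19656949}$ ($N = - \frac{37638}{5317} - \frac{45828}{2 - \left(5 - 91\right)^{2}} = \left(-37638\right) \frac{1}{5317} - \frac{45828}{2 - \left(-86\right)^{2}} = - \frac{37638}{5317} - \frac{45828}{2 - 7396} = - \frac{37638}{5317} - \frac{45828}{-7394} = - \frac{37638}{5317} - - \frac{22914}{3697} = - \frac{37638}{5317} + \frac{22914}{3697} = - \frac{17313948}{19656949} \approx -0.88081$)
$\frac{Y{\left(1 \right)} U \frac{1}{20 - 33}}{N} = \frac{\left(-2\right) \left(-46\right) \frac{1}{20 - 33}}{- \frac{17313948}{19656949}} = \frac{92}{-13} \left(- \frac{19656949}{17313948}\right) = 92 \left(- \frac{1}{13}\right) \left(- \frac{19656949}{17313948}\right) = \left(- \frac{92}{13}\right) \left(- \frac{19656949}{17313948}\right) = \frac{34777679}{4328487}$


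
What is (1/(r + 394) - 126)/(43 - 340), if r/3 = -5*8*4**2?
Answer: 192277/453222 ≈ 0.42424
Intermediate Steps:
r = -1920 (r = 3*(-5*8*4**2) = 3*(-40*16) = 3*(-640) = -1920)
(1/(r + 394) - 126)/(43 - 340) = (1/(-1920 + 394) - 126)/(43 - 340) = (1/(-1526) - 126)/(-297) = (-1/1526 - 126)*(-1/297) = -192277/1526*(-1/297) = 192277/453222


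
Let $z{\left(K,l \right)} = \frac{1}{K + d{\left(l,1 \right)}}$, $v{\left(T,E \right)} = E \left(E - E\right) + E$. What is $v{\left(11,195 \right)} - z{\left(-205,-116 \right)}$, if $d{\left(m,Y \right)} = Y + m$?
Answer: $\frac{62401}{320} \approx 195.0$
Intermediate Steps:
$v{\left(T,E \right)} = E$ ($v{\left(T,E \right)} = E 0 + E = 0 + E = E$)
$z{\left(K,l \right)} = \frac{1}{1 + K + l}$ ($z{\left(K,l \right)} = \frac{1}{K + \left(1 + l\right)} = \frac{1}{1 + K + l}$)
$v{\left(11,195 \right)} - z{\left(-205,-116 \right)} = 195 - \frac{1}{1 - 205 - 116} = 195 - \frac{1}{-320} = 195 - - \frac{1}{320} = 195 + \frac{1}{320} = \frac{62401}{320}$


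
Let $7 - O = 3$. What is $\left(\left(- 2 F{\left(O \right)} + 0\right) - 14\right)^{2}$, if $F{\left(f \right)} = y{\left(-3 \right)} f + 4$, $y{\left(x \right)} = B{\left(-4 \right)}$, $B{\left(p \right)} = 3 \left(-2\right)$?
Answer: $676$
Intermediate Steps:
$B{\left(p \right)} = -6$
$O = 4$ ($O = 7 - 3 = 4$)
$y{\left(x \right)} = -6$
$F{\left(f \right)} = 4 - 6 f$ ($F{\left(f \right)} = - 6 f + 4 = 4 - 6 f$)
$\left(\left(- 2 F{\left(O \right)} + 0\right) - 14\right)^{2} = \left(\left(- 2 \left(4 - 24\right) + 0\right) - 14\right)^{2} = \left(\left(\left(-2\right) \left(-20\right) + 0\right) - 14\right)^{2} = \left(\left(40 + 0\right) - 14\right)^{2} = \left(40 - 14\right)^{2} = 26^{2} = 676$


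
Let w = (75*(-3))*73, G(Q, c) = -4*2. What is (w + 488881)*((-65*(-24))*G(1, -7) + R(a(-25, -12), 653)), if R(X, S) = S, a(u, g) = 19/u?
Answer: -5587737112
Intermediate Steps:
G(Q, c) = -8
w = -16425 (w = -225*73 = -16425)
(w + 488881)*((-65*(-24))*G(1, -7) + R(a(-25, -12), 653)) = (-16425 + 488881)*(-65*(-24)*(-8) + 653) = 472456*(1560*(-8) + 653) = 472456*(-12480 + 653) = 472456*(-11827) = -5587737112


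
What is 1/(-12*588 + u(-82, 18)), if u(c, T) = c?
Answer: -1/7138 ≈ -0.00014010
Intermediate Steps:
1/(-12*588 + u(-82, 18)) = 1/(-12*588 - 82) = 1/(-7056 - 82) = 1/(-7138) = -1/7138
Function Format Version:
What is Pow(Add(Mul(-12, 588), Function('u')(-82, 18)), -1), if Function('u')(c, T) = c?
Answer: Rational(-1, 7138) ≈ -0.00014010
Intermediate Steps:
Pow(Add(Mul(-12, 588), Function('u')(-82, 18)), -1) = Pow(Add(Mul(-12, 588), -82), -1) = Pow(Add(-7056, -82), -1) = Pow(-7138, -1) = Rational(-1, 7138)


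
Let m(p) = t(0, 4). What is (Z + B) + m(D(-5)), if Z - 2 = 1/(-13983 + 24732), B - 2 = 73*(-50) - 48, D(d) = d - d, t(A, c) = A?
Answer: -39706805/10749 ≈ -3694.0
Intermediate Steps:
D(d) = 0
m(p) = 0
B = -3696 (B = 2 + (73*(-50) - 48) = 2 + (-3650 - 48) = 2 - 3698 = -3696)
Z = 21499/10749 (Z = 2 + 1/(-13983 + 24732) = 2 + 1/10749 = 21499/10749 ≈ 2.0001)
(Z + B) + m(D(-5)) = (21499/10749 - 3696) + 0 = -39706805/10749 + 0 = -39706805/10749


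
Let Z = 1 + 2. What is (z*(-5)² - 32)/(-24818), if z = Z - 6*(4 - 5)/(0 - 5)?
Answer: -13/24818 ≈ -0.00052381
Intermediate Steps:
Z = 3
z = 9/5 (z = 3 - 6*(4 - 5)/(0 - 5) = 3 - (-6)/(-5) = 3 - (-6)*(-1)/5 = 3 - 6*⅕ = 3 - 6/5 = 9/5 ≈ 1.8000)
(z*(-5)² - 32)/(-24818) = ((9/5)*(-5)² - 32)/(-24818) = ((9/5)*25 - 32)*(-1/24818) = (45 - 32)*(-1/24818) = 13*(-1/24818) = -13/24818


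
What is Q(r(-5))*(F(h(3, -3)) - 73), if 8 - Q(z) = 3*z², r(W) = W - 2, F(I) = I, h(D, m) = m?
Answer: 10564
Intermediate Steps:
r(W) = -2 + W
Q(z) = 8 - 3*z²
Q(r(-5))*(F(h(3, -3)) - 73) = (8 - 3*(-2 - 5)²)*(-3 - 73) = (8 - 3*(-7)²)*(-76) = (8 - 3*49)*(-76) = (8 - 147)*(-76) = -139*(-76) = 10564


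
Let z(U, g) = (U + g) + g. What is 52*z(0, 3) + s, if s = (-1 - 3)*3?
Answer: 300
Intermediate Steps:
z(U, g) = U + 2*g
s = -12 (s = -4*3 = -12)
52*z(0, 3) + s = 52*(0 + 2*3) - 12 = 52*(0 + 6) - 12 = 52*6 - 12 = 312 - 12 = 300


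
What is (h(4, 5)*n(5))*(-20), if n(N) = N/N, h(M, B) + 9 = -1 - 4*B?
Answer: 600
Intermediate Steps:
h(M, B) = -10 - 4*B (h(M, B) = -9 + (-1 - 4*B) = -10 - 4*B)
n(N) = 1
(h(4, 5)*n(5))*(-20) = ((-10 - 4*5)*1)*(-20) = ((-10 - 20)*1)*(-20) = -30*1*(-20) = -30*(-20) = 600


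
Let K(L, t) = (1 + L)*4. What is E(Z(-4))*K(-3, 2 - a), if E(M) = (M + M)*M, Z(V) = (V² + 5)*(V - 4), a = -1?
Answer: -451584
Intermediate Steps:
K(L, t) = 4 + 4*L
Z(V) = (-4 + V)*(5 + V²) (Z(V) = (5 + V²)*(-4 + V) = (-4 + V)*(5 + V²))
E(M) = 2*M² (E(M) = (2*M)*M = 2*M²)
E(Z(-4))*K(-3, 2 - a) = (2*(-20 + (-4)³ - 4*(-4)² + 5*(-4))²)*(4 + 4*(-3)) = (2*(-20 - 64 - 4*16 - 20)²)*(4 - 12) = (2*(-20 - 64 - 64 - 20)²)*(-8) = (2*(-168)²)*(-8) = (2*28224)*(-8) = 56448*(-8) = -451584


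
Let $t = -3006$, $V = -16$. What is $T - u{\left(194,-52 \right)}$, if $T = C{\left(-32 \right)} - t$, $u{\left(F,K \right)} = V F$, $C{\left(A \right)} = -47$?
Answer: $6063$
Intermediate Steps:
$u{\left(F,K \right)} = - 16 F$
$T = 2959$ ($T = -47 - -3006 = -47 + 3006 = 2959$)
$T - u{\left(194,-52 \right)} = 2959 - \left(-16\right) 194 = 2959 - -3104 = 2959 + 3104 = 6063$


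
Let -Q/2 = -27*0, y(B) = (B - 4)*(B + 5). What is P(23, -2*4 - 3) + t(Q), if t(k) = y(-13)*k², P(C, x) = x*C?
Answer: -253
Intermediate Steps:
P(C, x) = C*x
y(B) = (-4 + B)*(5 + B)
Q = 0 (Q = -(-54)*0 = -2*0 = 0)
t(k) = 136*k² (t(k) = (-20 - 13 + (-13)²)*k² = (-20 - 13 + 169)*k² = 136*k²)
P(23, -2*4 - 3) + t(Q) = 23*(-2*4 - 3) + 136*0² = 23*(-8 - 3) + 136*0 = 23*(-11) + 0 = -253 + 0 = -253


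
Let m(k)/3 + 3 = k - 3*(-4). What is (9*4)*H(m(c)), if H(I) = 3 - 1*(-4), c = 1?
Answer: 252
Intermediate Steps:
m(k) = 27 + 3*k (m(k) = -9 + 3*(k - 3*(-4)) = -9 + 3*(k + 12) = -9 + 3*(12 + k) = -9 + (36 + 3*k) = 27 + 3*k)
H(I) = 7 (H(I) = 3 + 4 = 7)
(9*4)*H(m(c)) = (9*4)*7 = 36*7 = 252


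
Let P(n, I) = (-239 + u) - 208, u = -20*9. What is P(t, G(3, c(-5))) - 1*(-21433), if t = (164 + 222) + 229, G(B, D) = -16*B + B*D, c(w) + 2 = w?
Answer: 20806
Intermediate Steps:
u = -180
c(w) = -2 + w
t = 615 (t = 386 + 229 = 615)
P(n, I) = -627 (P(n, I) = (-239 - 180) - 208 = -419 - 208 = -627)
P(t, G(3, c(-5))) - 1*(-21433) = -627 - 1*(-21433) = -627 + 21433 = 20806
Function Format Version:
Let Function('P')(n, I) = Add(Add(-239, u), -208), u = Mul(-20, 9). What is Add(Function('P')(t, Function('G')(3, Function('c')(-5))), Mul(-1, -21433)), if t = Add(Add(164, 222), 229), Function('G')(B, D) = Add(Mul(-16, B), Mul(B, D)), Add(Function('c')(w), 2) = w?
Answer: 20806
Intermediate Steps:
u = -180
Function('c')(w) = Add(-2, w)
t = 615 (t = Add(386, 229) = 615)
Function('P')(n, I) = -627 (Function('P')(n, I) = Add(Add(-239, -180), -208) = Add(-419, -208) = -627)
Add(Function('P')(t, Function('G')(3, Function('c')(-5))), Mul(-1, -21433)) = Add(-627, Mul(-1, -21433)) = Add(-627, 21433) = 20806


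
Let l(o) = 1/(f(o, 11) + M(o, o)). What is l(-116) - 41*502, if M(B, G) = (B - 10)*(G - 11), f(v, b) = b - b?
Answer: -329353163/16002 ≈ -20582.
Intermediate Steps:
f(v, b) = 0
M(B, G) = (-11 + G)*(-10 + B) (M(B, G) = (-10 + B)*(-11 + G) = (-11 + G)*(-10 + B))
l(o) = 1/(110 + o² - 21*o) (l(o) = 1/(0 + (110 - 11*o - 10*o + o*o)) = 1/(0 + (110 - 11*o - 10*o + o²)) = 1/(0 + (110 + o² - 21*o)) = 1/(110 + o² - 21*o))
l(-116) - 41*502 = 1/(110 + (-116)² - 21*(-116)) - 41*502 = 1/(110 + 13456 + 2436) - 20582 = 1/16002 - 20582 = -329353163/16002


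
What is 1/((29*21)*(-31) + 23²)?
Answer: -1/18350 ≈ -5.4496e-5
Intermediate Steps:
1/((29*21)*(-31) + 23²) = 1/(609*(-31) + 529) = 1/(-18879 + 529) = 1/(-18350) = -1/18350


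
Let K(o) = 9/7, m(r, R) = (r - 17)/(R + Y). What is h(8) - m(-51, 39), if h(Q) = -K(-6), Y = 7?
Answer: 31/161 ≈ 0.19255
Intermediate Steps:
m(r, R) = (-17 + r)/(7 + R) (m(r, R) = (r - 17)/(R + 7) = (-17 + r)/(7 + R))
K(o) = 9/7 (K(o) = 9*(⅐) = 9/7)
h(Q) = -9/7 (h(Q) = -1*9/7 = -9/7)
h(8) - m(-51, 39) = -9/7 - (-17 - 51)/(7 + 39) = -9/7 - (-68)/46 = -9/7 - 1*(-34/23) = -9/7 + 34/23 = 31/161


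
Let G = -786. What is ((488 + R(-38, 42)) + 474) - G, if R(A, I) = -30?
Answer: 1718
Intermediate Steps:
((488 + R(-38, 42)) + 474) - G = ((488 - 30) + 474) - 1*(-786) = (458 + 474) + 786 = 932 + 786 = 1718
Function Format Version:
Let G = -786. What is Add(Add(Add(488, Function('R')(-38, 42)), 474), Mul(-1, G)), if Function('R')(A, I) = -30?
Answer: 1718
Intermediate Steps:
Add(Add(Add(488, Function('R')(-38, 42)), 474), Mul(-1, G)) = Add(Add(Add(488, -30), 474), Mul(-1, -786)) = Add(Add(458, 474), 786) = Add(932, 786) = 1718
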